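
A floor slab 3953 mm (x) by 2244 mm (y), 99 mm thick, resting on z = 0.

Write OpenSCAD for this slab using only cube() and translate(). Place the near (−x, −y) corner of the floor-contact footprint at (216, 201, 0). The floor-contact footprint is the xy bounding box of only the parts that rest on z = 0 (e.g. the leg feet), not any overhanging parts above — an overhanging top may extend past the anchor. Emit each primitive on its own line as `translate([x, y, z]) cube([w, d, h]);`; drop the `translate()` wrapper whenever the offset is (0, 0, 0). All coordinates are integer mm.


translate([216, 201, 0]) cube([3953, 2244, 99]);


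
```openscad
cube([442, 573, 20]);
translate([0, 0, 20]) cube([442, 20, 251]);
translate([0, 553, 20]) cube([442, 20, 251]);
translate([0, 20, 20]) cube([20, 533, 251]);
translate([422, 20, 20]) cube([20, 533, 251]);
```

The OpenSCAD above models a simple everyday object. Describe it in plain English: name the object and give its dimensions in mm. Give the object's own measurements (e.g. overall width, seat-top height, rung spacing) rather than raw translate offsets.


An open-topped rectangular box: outside dimensions 442×573×271 mm, with a uniform wall and base thickness of 20 mm. The base is a full 442×573 slab on the floor; four walls sit on top of the base. The front and back walls (the −y and +y sides) span the full width; the two side walls fit between them.


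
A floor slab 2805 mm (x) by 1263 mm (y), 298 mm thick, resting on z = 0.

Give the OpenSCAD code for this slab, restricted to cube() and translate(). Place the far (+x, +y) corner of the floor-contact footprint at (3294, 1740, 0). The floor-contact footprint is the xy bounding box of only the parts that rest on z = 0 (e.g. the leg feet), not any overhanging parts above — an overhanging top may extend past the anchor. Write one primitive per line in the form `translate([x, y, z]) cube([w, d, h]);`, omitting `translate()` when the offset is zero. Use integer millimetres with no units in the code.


translate([489, 477, 0]) cube([2805, 1263, 298]);


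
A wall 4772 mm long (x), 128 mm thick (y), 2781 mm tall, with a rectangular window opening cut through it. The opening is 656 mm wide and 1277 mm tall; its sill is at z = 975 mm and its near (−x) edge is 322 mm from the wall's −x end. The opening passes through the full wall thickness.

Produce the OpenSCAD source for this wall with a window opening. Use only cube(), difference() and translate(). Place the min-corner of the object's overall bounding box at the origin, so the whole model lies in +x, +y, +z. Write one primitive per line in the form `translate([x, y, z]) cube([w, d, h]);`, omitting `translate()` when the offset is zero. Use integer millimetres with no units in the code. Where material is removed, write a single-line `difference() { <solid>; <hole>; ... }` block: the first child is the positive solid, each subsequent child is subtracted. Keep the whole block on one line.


difference() { cube([4772, 128, 2781]); translate([322, 0, 975]) cube([656, 128, 1277]); }


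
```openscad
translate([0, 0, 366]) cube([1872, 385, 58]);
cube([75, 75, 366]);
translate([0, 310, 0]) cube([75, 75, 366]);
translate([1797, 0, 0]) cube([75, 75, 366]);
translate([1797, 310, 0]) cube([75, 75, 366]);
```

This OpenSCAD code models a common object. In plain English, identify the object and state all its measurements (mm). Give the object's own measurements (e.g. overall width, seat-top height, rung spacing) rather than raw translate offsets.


A long wooden bench with a 1872 mm (x) × 385 mm (y) seat, 58 mm thick, its top surface 424 mm above the floor. Four 75 mm square legs at the seat corners, flush with the edges, run from z = 0 to the seat underside.


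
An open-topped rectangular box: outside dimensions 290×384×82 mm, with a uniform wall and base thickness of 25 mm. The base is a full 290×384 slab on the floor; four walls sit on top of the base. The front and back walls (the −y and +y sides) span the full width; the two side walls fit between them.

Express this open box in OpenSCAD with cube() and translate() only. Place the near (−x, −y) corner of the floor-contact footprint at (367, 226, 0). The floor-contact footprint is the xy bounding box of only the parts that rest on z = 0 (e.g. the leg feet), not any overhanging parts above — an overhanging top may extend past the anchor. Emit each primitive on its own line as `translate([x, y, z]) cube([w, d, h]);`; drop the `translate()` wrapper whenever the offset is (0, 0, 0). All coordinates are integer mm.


translate([367, 226, 0]) cube([290, 384, 25]);
translate([367, 226, 25]) cube([290, 25, 57]);
translate([367, 585, 25]) cube([290, 25, 57]);
translate([367, 251, 25]) cube([25, 334, 57]);
translate([632, 251, 25]) cube([25, 334, 57]);


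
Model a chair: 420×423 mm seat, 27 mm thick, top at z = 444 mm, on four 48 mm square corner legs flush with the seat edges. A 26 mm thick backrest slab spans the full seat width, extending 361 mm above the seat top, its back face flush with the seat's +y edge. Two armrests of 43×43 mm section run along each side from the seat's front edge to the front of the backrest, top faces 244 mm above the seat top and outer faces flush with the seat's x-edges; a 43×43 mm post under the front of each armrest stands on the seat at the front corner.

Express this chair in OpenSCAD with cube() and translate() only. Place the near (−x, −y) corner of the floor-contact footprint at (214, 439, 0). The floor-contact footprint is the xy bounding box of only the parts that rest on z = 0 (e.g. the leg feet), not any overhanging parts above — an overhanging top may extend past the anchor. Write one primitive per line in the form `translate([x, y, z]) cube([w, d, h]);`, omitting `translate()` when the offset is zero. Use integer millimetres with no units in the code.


// leg_h = 444 - 27 = 417
// arm post h = 244 - 43 = 201
translate([214, 439, 417]) cube([420, 423, 27]);
translate([214, 439, 0]) cube([48, 48, 417]);
translate([586, 439, 0]) cube([48, 48, 417]);
translate([214, 814, 0]) cube([48, 48, 417]);
translate([586, 814, 0]) cube([48, 48, 417]);
translate([214, 836, 444]) cube([420, 26, 361]);
translate([214, 439, 645]) cube([43, 397, 43]);
translate([591, 439, 645]) cube([43, 397, 43]);
translate([214, 439, 444]) cube([43, 43, 201]);
translate([591, 439, 444]) cube([43, 43, 201]);


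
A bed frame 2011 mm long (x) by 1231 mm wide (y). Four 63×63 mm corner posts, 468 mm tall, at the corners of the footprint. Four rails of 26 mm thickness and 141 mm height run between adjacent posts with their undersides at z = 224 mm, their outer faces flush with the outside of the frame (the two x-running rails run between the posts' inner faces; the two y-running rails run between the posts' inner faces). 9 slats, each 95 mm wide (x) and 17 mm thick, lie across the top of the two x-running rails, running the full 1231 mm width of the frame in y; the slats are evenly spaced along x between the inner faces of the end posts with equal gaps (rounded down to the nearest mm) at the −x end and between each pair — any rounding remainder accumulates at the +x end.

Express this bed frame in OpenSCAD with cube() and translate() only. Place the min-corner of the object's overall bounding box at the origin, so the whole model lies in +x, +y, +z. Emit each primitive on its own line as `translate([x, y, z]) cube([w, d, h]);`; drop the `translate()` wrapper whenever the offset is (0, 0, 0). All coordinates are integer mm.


cube([63, 63, 468]);
translate([0, 1168, 0]) cube([63, 63, 468]);
translate([1948, 0, 0]) cube([63, 63, 468]);
translate([1948, 1168, 0]) cube([63, 63, 468]);
translate([63, 0, 224]) cube([1885, 26, 141]);
translate([63, 1205, 224]) cube([1885, 26, 141]);
translate([0, 63, 224]) cube([26, 1105, 141]);
translate([1985, 63, 224]) cube([26, 1105, 141]);
translate([166, 0, 365]) cube([95, 1231, 17]);
translate([364, 0, 365]) cube([95, 1231, 17]);
translate([562, 0, 365]) cube([95, 1231, 17]);
translate([760, 0, 365]) cube([95, 1231, 17]);
translate([958, 0, 365]) cube([95, 1231, 17]);
translate([1156, 0, 365]) cube([95, 1231, 17]);
translate([1354, 0, 365]) cube([95, 1231, 17]);
translate([1552, 0, 365]) cube([95, 1231, 17]);
translate([1750, 0, 365]) cube([95, 1231, 17]);


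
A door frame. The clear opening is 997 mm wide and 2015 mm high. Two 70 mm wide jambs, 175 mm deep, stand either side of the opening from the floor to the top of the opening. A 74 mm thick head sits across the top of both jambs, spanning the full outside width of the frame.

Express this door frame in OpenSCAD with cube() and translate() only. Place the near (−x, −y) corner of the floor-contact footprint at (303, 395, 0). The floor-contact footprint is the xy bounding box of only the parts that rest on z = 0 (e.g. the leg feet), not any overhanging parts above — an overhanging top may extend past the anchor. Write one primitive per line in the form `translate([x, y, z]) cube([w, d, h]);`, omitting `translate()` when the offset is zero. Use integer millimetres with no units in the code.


translate([303, 395, 0]) cube([70, 175, 2015]);
translate([1370, 395, 0]) cube([70, 175, 2015]);
translate([303, 395, 2015]) cube([1137, 175, 74]);


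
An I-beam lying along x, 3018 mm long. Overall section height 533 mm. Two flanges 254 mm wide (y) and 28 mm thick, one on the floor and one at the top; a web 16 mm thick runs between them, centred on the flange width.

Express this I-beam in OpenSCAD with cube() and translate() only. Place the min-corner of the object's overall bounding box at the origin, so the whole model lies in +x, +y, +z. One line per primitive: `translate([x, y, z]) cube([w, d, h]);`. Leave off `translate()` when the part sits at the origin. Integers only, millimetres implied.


cube([3018, 254, 28]);
translate([0, 119, 28]) cube([3018, 16, 477]);
translate([0, 0, 505]) cube([3018, 254, 28]);


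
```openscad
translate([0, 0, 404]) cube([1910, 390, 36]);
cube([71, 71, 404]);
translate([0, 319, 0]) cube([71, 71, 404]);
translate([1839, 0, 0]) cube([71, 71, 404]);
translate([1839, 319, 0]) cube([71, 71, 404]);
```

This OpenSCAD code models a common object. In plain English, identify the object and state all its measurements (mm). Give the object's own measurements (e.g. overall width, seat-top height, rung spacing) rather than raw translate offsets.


A bench: a 1910×390 mm seat slab, 36 mm thick, top at z = 440 mm, on four 71×71 mm square legs flush with the seat corners and standing on z = 0.


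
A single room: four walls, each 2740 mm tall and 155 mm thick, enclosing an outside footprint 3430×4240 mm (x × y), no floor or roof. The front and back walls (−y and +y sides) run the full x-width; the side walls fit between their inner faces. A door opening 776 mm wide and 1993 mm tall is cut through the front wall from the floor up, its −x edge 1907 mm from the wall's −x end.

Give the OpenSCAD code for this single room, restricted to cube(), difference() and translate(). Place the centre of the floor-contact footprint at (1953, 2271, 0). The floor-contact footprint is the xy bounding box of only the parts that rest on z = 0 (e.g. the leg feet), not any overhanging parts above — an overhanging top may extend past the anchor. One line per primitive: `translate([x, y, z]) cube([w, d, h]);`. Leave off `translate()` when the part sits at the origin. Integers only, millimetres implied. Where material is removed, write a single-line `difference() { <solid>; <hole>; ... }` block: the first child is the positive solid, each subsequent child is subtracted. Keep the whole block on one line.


difference() { translate([238, 151, 0]) cube([3430, 155, 2740]); translate([2145, 151, 0]) cube([776, 155, 1993]); }
translate([238, 4236, 0]) cube([3430, 155, 2740]);
translate([238, 306, 0]) cube([155, 3930, 2740]);
translate([3513, 306, 0]) cube([155, 3930, 2740]);


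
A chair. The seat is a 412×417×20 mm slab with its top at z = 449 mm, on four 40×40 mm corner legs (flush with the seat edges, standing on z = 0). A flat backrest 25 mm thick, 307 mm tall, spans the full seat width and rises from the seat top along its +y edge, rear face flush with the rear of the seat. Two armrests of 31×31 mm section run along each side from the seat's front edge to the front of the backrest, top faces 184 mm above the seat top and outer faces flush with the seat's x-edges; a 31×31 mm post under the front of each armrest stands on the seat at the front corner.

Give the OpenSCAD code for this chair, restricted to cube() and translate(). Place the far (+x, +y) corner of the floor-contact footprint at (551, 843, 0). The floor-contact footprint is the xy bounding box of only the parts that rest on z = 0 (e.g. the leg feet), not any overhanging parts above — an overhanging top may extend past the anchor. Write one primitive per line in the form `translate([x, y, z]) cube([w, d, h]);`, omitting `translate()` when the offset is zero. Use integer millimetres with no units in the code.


translate([139, 426, 429]) cube([412, 417, 20]);
translate([139, 426, 0]) cube([40, 40, 429]);
translate([511, 426, 0]) cube([40, 40, 429]);
translate([139, 803, 0]) cube([40, 40, 429]);
translate([511, 803, 0]) cube([40, 40, 429]);
translate([139, 818, 449]) cube([412, 25, 307]);
translate([139, 426, 602]) cube([31, 392, 31]);
translate([520, 426, 602]) cube([31, 392, 31]);
translate([139, 426, 449]) cube([31, 31, 153]);
translate([520, 426, 449]) cube([31, 31, 153]);


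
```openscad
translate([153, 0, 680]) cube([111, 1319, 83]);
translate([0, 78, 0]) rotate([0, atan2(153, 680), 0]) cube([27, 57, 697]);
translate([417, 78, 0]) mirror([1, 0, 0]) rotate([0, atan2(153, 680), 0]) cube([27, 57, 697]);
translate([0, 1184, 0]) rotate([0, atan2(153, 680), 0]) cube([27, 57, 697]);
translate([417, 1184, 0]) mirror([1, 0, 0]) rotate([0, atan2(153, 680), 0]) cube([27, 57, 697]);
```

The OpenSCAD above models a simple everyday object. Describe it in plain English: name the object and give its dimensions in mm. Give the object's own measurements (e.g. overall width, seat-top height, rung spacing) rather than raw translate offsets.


A sawhorse. A 111×1319×83 mm beam (x, y, z) sits on two A-frame leg pairs. Each pair is two raked legs of 27×57 mm section (57 mm along y) splaying symmetrically in x. Each leg rises 680 mm vertically over 153 mm of horizontal reach and is 697 mm long along its own axis. Every leg's outer bottom edge rests on the floor and its outer top edge meets a bottom edge of the beam — the left legs (tilting toward +x) meet the beam's −x bottom edge, the right legs (their mirror images, tilting toward −x) meet its +x bottom edge — so the leg tops tuck under the beam, the beam's underside is 680 mm above the floor, and the feet are 417 mm apart outside-to-outside with the beam centred between them. The two leg pairs are set in 78 mm from either end of the beam.


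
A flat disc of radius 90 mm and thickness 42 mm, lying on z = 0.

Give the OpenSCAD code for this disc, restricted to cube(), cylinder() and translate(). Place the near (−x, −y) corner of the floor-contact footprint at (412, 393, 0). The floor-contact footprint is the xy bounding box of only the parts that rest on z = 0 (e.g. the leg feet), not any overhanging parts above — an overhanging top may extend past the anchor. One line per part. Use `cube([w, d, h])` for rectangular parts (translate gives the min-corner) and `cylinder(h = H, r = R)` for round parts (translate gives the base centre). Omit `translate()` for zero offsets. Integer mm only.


translate([502, 483, 0]) cylinder(h = 42, r = 90);


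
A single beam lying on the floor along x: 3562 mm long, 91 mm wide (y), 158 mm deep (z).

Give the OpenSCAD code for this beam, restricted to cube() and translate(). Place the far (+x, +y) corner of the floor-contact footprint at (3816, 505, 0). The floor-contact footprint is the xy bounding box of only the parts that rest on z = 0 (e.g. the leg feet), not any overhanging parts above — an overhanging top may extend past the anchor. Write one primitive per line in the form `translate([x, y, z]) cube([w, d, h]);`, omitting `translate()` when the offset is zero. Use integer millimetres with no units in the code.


translate([254, 414, 0]) cube([3562, 91, 158]);


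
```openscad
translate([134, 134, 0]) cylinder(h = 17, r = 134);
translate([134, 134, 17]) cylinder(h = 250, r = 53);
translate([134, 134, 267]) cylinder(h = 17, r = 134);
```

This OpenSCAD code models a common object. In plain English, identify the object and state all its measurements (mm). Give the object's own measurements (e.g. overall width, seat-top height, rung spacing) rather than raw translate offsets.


A spool: two coaxial disc flanges of radius 134 mm and thickness 17 mm, joined by a core cylinder of radius 53 mm and height 250 mm. The lower flange rests on z = 0 and the three cylinders share a vertical axis.


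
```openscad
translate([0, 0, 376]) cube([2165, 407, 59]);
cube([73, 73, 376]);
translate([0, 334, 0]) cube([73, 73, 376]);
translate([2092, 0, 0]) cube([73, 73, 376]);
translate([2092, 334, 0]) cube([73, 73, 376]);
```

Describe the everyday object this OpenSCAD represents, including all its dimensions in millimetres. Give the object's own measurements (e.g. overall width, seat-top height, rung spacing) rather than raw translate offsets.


A long wooden bench with a 2165 mm (x) × 407 mm (y) seat, 59 mm thick, its top surface 435 mm above the floor. Four 73 mm square legs at the seat corners, flush with the edges, run from z = 0 to the seat underside.


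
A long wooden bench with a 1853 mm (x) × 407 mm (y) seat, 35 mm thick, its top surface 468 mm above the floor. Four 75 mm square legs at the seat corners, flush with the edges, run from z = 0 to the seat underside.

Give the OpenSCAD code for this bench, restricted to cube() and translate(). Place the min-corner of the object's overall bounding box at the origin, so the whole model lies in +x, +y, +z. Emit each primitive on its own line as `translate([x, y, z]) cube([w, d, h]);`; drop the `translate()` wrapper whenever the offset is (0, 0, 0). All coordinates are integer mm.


translate([0, 0, 433]) cube([1853, 407, 35]);
cube([75, 75, 433]);
translate([0, 332, 0]) cube([75, 75, 433]);
translate([1778, 0, 0]) cube([75, 75, 433]);
translate([1778, 332, 0]) cube([75, 75, 433]);


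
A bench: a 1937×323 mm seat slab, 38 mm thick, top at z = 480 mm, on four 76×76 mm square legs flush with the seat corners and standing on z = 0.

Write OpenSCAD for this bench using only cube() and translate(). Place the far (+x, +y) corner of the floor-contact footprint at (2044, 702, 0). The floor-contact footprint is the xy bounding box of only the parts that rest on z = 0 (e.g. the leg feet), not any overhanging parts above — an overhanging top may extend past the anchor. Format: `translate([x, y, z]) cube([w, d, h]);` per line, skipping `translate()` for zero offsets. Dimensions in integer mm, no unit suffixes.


// leg_h = 480 − 38 = 442
translate([107, 379, 442]) cube([1937, 323, 38]);
translate([107, 379, 0]) cube([76, 76, 442]);
translate([107, 626, 0]) cube([76, 76, 442]);
translate([1968, 379, 0]) cube([76, 76, 442]);
translate([1968, 626, 0]) cube([76, 76, 442]);


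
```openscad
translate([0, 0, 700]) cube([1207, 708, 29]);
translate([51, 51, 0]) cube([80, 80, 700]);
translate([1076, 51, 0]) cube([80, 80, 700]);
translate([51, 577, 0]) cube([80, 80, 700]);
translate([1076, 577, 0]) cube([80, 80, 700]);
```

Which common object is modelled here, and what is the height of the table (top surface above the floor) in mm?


A table. The table height is 729 mm.

A 1207×708×29 slab sits at z = 700 on four 80 mm square posts — a table. The top surface is at 700 + 29 = 729 mm.


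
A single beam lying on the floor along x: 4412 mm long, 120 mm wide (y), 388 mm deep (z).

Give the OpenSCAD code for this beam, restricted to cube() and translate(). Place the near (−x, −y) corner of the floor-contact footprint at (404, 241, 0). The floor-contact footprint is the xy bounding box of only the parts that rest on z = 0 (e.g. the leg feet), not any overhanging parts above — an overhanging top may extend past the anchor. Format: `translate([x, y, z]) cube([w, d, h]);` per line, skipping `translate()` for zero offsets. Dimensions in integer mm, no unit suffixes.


translate([404, 241, 0]) cube([4412, 120, 388]);


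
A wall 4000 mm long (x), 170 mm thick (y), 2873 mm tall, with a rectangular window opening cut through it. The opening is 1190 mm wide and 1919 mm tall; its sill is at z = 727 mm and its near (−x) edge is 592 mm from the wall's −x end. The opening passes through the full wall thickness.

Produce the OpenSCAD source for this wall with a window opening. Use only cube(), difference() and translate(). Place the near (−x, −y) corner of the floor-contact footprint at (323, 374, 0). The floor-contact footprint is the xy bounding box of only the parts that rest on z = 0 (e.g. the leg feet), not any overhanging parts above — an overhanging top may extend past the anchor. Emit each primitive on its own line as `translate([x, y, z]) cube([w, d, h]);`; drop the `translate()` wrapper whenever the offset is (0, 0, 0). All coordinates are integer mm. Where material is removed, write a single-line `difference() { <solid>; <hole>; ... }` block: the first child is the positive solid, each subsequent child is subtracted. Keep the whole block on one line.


difference() { translate([323, 374, 0]) cube([4000, 170, 2873]); translate([915, 374, 727]) cube([1190, 170, 1919]); }


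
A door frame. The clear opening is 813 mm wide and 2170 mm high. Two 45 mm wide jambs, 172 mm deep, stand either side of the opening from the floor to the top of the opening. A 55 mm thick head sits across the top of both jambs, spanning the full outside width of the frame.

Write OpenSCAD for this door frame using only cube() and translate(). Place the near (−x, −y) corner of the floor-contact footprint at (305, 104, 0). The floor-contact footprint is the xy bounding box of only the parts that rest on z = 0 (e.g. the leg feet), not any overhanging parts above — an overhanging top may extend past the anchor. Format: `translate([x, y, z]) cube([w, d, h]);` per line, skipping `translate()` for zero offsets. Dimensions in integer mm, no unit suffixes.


translate([305, 104, 0]) cube([45, 172, 2170]);
translate([1163, 104, 0]) cube([45, 172, 2170]);
translate([305, 104, 2170]) cube([903, 172, 55]);


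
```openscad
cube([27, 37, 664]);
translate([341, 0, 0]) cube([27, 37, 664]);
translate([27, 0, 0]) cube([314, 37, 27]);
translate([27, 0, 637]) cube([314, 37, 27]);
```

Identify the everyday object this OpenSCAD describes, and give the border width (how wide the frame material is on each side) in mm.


A picture frame. The border width is 27 mm.

Four thin pieces enclosing a rectangular opening — a picture frame. The two full-height stiles are 664 mm tall; the top rail sits at z = 637 and is 27 mm tall, so the border above the opening is 664 − 637 = 27 mm, matching the stile x-width.


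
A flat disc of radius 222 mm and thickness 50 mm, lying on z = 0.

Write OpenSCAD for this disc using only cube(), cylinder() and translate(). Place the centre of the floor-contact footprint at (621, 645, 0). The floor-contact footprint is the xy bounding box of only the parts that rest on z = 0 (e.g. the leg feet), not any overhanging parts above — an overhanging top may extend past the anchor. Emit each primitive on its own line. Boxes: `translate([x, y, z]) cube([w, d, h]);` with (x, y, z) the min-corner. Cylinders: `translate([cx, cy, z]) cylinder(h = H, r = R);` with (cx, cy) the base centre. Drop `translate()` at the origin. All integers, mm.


translate([621, 645, 0]) cylinder(h = 50, r = 222);


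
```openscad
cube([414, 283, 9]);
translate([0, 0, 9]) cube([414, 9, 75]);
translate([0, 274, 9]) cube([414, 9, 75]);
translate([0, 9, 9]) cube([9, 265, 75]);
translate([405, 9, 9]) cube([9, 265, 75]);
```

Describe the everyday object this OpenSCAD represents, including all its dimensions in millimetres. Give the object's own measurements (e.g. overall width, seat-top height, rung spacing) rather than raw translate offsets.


An open-topped rectangular box: outside dimensions 414×283×84 mm, with a uniform wall and base thickness of 9 mm. The base is a full 414×283 slab on the floor; four walls sit on top of the base. The front and back walls (the −y and +y sides) span the full width; the two side walls fit between them.


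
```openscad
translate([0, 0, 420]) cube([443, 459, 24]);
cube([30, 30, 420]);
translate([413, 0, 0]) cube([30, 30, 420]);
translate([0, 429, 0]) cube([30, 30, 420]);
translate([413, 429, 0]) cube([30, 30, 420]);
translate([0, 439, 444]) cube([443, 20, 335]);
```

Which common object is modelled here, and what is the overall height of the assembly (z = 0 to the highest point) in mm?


A chair. The overall height is 779 mm.

A slab on four corner posts with a tall panel at the back — a chair. The seat slab sits at z = 420 with thickness 24, and the 335 mm backrest starts at the seat top, so the overall height is 420 + 24 + 335 = 779 mm.


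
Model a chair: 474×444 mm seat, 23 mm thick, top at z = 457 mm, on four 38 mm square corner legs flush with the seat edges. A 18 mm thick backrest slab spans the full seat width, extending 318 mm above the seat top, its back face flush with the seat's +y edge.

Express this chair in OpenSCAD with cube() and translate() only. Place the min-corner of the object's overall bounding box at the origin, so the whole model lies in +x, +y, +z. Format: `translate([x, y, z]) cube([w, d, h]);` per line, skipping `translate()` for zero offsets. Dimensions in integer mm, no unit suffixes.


// leg_h = 457 - 23 = 434
translate([0, 0, 434]) cube([474, 444, 23]);
cube([38, 38, 434]);
translate([436, 0, 0]) cube([38, 38, 434]);
translate([0, 406, 0]) cube([38, 38, 434]);
translate([436, 406, 0]) cube([38, 38, 434]);
translate([0, 426, 457]) cube([474, 18, 318]);


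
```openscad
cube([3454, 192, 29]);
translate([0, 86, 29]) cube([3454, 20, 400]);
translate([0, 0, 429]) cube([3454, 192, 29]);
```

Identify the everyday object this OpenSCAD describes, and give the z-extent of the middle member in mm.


An I-beam. The web height is 400 mm.

Two wide flanges with a thin centred web — an I-beam. Overall 458 mm minus two 29 mm flanges gives a web of 458 − 2·29 = 400 mm.


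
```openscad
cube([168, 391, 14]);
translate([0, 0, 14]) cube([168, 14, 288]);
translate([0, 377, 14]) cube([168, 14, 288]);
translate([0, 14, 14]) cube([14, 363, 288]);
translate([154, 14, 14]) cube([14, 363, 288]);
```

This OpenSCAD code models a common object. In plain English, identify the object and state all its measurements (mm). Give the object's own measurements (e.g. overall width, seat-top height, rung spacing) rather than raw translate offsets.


An open-topped rectangular box: outside dimensions 168×391×302 mm, with a uniform wall and base thickness of 14 mm. The base is a full 168×391 slab on the floor; four walls sit on top of the base. The front and back walls (the −y and +y sides) span the full width; the two side walls fit between them.


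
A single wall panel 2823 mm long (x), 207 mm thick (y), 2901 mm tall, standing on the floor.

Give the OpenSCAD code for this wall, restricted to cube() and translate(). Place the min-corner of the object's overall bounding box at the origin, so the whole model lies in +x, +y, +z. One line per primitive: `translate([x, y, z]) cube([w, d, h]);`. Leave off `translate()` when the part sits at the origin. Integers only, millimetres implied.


cube([2823, 207, 2901]);


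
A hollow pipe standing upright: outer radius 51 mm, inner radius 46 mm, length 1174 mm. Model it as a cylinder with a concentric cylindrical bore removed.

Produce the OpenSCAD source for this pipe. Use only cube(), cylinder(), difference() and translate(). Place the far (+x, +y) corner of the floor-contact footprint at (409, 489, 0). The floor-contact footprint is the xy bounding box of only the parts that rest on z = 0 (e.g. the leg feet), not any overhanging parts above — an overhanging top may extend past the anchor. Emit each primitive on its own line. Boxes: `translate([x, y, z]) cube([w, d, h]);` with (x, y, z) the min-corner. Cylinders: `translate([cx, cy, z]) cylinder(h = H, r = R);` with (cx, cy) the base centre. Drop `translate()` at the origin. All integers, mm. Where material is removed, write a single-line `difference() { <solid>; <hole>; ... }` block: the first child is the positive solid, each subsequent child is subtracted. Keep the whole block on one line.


difference() { translate([358, 438, 0]) cylinder(h = 1174, r = 51); translate([358, 438, 0]) cylinder(h = 1174, r = 46); }


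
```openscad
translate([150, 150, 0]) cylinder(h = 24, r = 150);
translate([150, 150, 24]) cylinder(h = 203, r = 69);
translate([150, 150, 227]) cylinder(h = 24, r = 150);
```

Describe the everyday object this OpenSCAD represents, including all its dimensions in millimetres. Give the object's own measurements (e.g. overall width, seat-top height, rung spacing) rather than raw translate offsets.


A spool: two coaxial disc flanges of radius 150 mm and thickness 24 mm, joined by a core cylinder of radius 69 mm and height 203 mm. The lower flange rests on z = 0 and the three cylinders share a vertical axis.


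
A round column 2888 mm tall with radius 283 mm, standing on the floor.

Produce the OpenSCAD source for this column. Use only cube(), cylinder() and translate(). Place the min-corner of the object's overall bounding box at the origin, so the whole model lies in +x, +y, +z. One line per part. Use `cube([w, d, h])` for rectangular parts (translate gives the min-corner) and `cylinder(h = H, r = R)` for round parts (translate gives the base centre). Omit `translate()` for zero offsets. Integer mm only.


translate([283, 283, 0]) cylinder(h = 2888, r = 283);


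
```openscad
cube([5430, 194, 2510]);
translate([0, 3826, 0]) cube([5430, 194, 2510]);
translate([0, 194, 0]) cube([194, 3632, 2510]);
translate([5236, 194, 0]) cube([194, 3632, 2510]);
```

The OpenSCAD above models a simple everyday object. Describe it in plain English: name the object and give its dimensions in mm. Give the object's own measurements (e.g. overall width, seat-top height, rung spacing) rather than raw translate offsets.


The wall frame of a small rectangular building: four walls, each 2510 mm tall and 194 mm thick, enclosing a footprint 5430 mm (x) by 4020 mm (y) outside-to-outside, with no floor or roof. The front and back walls (the −y and +y sides) span the full width; the two side walls fit between them.


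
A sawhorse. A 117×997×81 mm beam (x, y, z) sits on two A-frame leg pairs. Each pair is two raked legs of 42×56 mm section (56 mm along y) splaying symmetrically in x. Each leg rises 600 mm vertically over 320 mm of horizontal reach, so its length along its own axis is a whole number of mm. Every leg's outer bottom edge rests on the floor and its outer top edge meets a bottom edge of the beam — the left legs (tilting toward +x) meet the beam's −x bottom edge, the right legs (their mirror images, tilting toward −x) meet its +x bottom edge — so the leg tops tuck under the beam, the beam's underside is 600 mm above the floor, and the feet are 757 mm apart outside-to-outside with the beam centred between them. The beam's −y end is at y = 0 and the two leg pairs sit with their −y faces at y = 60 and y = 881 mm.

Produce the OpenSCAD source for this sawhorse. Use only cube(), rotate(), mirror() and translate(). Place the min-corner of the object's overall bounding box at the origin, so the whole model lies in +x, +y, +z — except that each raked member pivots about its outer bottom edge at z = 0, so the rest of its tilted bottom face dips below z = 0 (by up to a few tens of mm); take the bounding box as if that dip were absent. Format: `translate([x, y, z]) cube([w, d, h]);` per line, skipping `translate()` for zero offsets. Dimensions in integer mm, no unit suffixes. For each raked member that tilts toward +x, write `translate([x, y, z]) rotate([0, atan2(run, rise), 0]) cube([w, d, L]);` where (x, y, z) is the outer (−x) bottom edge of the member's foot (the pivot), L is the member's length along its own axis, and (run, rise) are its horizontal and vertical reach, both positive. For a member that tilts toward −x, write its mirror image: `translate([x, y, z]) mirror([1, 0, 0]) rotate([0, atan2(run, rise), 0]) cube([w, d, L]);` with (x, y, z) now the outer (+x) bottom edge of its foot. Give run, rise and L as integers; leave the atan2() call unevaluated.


translate([320, 0, 600]) cube([117, 997, 81]);
translate([0, 60, 0]) rotate([0, atan2(320, 600), 0]) cube([42, 56, 680]);
translate([757, 60, 0]) mirror([1, 0, 0]) rotate([0, atan2(320, 600), 0]) cube([42, 56, 680]);
translate([0, 881, 0]) rotate([0, atan2(320, 600), 0]) cube([42, 56, 680]);
translate([757, 881, 0]) mirror([1, 0, 0]) rotate([0, atan2(320, 600), 0]) cube([42, 56, 680]);


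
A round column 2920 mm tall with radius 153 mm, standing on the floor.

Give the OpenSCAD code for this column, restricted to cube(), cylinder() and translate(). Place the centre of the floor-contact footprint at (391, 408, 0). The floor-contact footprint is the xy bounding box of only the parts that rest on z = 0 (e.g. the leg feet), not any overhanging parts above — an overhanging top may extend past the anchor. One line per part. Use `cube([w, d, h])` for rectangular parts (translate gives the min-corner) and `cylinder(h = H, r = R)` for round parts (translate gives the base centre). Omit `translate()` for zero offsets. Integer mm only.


translate([391, 408, 0]) cylinder(h = 2920, r = 153);


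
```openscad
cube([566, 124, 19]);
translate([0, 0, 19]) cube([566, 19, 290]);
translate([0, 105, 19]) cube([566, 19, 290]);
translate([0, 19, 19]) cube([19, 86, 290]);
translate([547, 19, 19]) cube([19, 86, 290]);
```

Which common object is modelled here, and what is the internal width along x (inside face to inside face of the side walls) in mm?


An open box. The internal width is 528 mm.

A 566×124 base slab with four walls standing on it — an open box. The base is 566 mm wide and the walls are 19 mm thick, so the internal width is 566 − 2 × 19 = 528 mm.


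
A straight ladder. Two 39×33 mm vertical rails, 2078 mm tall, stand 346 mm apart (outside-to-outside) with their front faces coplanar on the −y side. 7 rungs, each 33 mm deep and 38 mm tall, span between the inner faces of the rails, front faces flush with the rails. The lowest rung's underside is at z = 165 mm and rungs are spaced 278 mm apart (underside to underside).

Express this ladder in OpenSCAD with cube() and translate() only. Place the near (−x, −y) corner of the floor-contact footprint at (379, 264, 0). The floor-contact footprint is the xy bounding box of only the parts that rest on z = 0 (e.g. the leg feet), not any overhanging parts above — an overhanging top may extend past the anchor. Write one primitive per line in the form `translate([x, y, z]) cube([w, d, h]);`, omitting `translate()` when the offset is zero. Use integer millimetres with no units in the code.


translate([379, 264, 0]) cube([39, 33, 2078]);
translate([686, 264, 0]) cube([39, 33, 2078]);
translate([418, 264, 165]) cube([268, 33, 38]);
translate([418, 264, 443]) cube([268, 33, 38]);
translate([418, 264, 721]) cube([268, 33, 38]);
translate([418, 264, 999]) cube([268, 33, 38]);
translate([418, 264, 1277]) cube([268, 33, 38]);
translate([418, 264, 1555]) cube([268, 33, 38]);
translate([418, 264, 1833]) cube([268, 33, 38]);


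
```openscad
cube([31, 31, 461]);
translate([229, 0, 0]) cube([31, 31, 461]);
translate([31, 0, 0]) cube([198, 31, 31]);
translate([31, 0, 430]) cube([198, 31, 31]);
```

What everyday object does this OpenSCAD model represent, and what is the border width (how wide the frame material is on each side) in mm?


A picture frame. The border width is 31 mm.

Four thin pieces enclosing a rectangular opening — a picture frame. The two full-height stiles are 461 mm tall; the top rail sits at z = 430 and is 31 mm tall, so the border above the opening is 461 − 430 = 31 mm, matching the stile x-width.


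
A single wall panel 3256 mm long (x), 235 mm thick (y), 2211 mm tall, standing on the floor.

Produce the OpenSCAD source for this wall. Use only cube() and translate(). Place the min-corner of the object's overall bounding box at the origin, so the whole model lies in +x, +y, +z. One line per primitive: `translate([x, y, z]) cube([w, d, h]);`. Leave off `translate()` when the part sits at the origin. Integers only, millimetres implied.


cube([3256, 235, 2211]);


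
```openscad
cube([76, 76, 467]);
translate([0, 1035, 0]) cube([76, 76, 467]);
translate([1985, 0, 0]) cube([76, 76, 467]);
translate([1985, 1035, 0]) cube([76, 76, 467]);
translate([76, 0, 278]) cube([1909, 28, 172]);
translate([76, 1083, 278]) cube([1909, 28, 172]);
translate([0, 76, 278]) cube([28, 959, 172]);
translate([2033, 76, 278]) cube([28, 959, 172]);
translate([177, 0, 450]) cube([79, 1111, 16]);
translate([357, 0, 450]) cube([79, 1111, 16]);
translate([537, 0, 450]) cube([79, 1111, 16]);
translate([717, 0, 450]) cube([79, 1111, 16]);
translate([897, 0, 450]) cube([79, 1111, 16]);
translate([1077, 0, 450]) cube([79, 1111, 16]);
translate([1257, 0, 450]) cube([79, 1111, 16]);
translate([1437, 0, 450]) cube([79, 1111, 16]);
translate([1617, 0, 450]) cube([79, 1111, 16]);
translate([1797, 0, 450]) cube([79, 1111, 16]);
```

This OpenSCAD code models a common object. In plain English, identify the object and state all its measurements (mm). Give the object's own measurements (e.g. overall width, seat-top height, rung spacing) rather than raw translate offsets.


A bed frame 2061 mm long (x) by 1111 mm wide (y). Four 76×76 mm corner posts, 467 mm tall, at the corners of the footprint. Four rails of 28 mm thickness and 172 mm height run between adjacent posts with their undersides at z = 278 mm, their outer faces flush with the outside of the frame (the two x-running rails run between the posts' inner faces; the two y-running rails run between the posts' inner faces). 10 slats, each 79 mm wide (x) and 16 mm thick, lie across the top of the two x-running rails, running the full 1111 mm width of the frame in y; along x they sit between the end posts with a 101 mm gap after the −x posts and between neighbouring slats, leaving 109 mm before the +x posts.


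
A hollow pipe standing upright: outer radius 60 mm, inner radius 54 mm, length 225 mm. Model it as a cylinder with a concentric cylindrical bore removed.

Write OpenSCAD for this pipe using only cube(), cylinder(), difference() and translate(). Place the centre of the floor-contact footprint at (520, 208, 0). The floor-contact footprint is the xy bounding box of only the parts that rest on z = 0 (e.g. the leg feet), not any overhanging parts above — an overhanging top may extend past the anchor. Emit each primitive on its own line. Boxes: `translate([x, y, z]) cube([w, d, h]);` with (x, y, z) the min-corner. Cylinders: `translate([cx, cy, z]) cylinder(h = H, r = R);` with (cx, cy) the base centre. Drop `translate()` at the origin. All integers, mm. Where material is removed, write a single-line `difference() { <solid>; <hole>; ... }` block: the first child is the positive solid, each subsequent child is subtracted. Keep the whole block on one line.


difference() { translate([520, 208, 0]) cylinder(h = 225, r = 60); translate([520, 208, 0]) cylinder(h = 225, r = 54); }


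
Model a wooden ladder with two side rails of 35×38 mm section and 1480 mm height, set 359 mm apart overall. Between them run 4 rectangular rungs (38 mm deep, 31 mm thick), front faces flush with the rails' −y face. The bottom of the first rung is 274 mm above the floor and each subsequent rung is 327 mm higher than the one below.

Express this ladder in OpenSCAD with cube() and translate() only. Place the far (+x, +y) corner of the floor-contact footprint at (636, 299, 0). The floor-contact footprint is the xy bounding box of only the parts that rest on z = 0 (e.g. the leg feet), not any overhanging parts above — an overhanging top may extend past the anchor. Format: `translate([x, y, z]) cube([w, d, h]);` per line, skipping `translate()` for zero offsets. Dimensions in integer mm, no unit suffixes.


translate([277, 261, 0]) cube([35, 38, 1480]);
translate([601, 261, 0]) cube([35, 38, 1480]);
translate([312, 261, 274]) cube([289, 38, 31]);
translate([312, 261, 601]) cube([289, 38, 31]);
translate([312, 261, 928]) cube([289, 38, 31]);
translate([312, 261, 1255]) cube([289, 38, 31]);
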